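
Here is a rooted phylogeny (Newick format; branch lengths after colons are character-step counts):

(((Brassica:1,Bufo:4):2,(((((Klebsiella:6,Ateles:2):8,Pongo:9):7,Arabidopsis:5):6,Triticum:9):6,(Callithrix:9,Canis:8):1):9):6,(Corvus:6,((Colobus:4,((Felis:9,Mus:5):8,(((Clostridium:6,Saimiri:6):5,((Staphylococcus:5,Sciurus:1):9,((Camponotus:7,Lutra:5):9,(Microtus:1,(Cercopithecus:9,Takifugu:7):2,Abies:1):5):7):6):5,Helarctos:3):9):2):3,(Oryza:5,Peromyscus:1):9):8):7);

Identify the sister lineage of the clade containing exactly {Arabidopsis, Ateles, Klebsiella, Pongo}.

Triticum

The clade containing exactly {Arabidopsis, Ateles, Klebsiella, Pongo} attaches to the tree at the node subtending ((((Klebsiella,Ateles),Pongo),Arabidopsis),Triticum).
The other lineage descending from that same node — the sister group — is the single tip Triticum.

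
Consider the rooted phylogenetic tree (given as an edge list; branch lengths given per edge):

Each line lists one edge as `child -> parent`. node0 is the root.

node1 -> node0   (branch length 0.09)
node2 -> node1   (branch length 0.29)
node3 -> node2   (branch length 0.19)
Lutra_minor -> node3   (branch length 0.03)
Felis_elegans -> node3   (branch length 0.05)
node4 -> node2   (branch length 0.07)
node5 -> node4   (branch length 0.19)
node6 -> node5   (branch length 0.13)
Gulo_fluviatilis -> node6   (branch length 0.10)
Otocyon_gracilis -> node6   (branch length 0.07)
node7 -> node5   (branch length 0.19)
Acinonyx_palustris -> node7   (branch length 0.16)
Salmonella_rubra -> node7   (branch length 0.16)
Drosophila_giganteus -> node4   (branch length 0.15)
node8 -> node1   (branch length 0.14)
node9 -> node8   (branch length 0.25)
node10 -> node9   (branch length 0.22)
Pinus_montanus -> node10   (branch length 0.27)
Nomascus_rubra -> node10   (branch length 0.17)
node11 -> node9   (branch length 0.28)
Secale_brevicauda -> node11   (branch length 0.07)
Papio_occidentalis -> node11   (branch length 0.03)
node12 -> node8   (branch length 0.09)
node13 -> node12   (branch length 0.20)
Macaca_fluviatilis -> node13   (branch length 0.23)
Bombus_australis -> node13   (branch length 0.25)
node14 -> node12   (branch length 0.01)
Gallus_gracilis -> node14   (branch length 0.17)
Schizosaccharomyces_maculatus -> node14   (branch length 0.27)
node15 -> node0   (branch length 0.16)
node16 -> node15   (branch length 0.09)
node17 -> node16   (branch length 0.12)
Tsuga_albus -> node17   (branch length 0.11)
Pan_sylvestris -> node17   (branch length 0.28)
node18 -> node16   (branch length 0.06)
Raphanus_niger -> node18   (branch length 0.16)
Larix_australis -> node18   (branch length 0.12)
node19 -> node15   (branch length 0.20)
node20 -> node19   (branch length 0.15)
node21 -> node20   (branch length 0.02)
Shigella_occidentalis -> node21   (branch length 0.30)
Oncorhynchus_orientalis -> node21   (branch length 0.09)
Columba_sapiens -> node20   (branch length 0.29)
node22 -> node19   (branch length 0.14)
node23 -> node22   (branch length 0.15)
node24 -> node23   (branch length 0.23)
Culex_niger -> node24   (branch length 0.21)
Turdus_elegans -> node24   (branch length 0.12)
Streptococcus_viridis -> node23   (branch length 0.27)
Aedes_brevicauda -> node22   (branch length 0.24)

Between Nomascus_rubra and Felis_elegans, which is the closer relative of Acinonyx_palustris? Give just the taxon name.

Felis_elegans

The MRCA of Acinonyx_palustris and Felis_elegans subtends ((Lutra_minor,Felis_elegans),(((Gulo_fluviatilis,Otocyon_gracilis),(Acinonyx_palustris,Salmonella_rubra)),Drosophila_giganteus)) (7 taxa).
The MRCA of Acinonyx_palustris and Nomascus_rubra subtends (((Lutra_minor,Felis_elegans),(((Gulo_fluviatilis,Otocyon_gracilis),(Acinonyx_palustris,Salmonella_rubra)),Drosophila_giganteus)),(((Pinus_montanus,Nomascus_rubra),(Secale_brevicauda,Papio_occidentalis)),((Macaca_fluviatilis,Bombus_australis),(Gallus_gracilis,Schizosaccharomyces_maculatus)))) (15 taxa).
The first is nested inside the second, so Acinonyx_palustris shares a more recent common ancestor with Felis_elegans.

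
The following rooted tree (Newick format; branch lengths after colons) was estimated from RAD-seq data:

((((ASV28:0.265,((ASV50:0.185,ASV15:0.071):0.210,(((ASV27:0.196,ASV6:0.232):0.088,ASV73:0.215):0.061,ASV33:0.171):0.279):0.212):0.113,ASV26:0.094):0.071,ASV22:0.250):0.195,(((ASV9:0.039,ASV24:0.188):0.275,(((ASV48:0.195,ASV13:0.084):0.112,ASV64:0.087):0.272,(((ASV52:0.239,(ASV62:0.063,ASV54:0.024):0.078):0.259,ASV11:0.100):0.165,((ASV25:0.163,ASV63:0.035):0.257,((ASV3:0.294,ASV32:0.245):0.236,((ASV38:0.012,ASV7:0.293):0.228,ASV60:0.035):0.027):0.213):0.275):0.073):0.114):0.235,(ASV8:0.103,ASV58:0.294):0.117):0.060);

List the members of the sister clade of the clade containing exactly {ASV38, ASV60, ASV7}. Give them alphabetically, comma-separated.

The clade containing exactly {ASV38, ASV60, ASV7} attaches to the tree at the node subtending ((ASV3,ASV32),((ASV38,ASV7),ASV60)).
The other lineage descending from that same node — the sister group — is (ASV3,ASV32); its 2 tips in alphabetical order are the answer.

ASV3, ASV32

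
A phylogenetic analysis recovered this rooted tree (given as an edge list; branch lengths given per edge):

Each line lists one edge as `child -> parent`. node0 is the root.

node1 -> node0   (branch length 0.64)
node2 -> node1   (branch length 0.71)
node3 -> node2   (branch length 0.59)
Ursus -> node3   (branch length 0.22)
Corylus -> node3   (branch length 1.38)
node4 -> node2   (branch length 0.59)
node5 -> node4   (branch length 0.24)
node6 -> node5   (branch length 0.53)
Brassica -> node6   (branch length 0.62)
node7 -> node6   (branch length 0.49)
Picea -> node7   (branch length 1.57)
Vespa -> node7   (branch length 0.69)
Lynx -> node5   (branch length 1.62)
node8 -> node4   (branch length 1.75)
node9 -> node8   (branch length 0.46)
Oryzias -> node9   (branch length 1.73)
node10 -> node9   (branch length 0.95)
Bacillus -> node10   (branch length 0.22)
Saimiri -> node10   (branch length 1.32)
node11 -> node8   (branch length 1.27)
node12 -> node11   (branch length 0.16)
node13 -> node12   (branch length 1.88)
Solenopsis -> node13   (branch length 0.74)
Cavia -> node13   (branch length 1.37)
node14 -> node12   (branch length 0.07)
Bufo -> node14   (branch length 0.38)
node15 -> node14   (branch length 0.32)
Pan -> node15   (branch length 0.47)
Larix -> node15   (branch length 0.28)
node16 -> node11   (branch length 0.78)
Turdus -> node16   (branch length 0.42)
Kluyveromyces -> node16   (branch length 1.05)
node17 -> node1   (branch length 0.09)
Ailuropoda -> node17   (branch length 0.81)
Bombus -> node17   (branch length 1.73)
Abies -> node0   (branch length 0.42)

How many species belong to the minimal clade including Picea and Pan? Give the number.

14

The MRCA of Picea and Pan is the node subtending (((Brassica,(Picea,Vespa)),Lynx),((Oryzias,(Bacillus,Saimiri)),(((Solenopsis,Cavia),(Bufo,(Pan,Larix))),(Turdus,Kluyveromyces)))).
That clade contains 14 terminal taxa: Bacillus, Brassica, Bufo, Cavia, Kluyveromyces, Larix, Lynx, Oryzias, Pan, Picea, Saimiri, Solenopsis, Turdus, Vespa.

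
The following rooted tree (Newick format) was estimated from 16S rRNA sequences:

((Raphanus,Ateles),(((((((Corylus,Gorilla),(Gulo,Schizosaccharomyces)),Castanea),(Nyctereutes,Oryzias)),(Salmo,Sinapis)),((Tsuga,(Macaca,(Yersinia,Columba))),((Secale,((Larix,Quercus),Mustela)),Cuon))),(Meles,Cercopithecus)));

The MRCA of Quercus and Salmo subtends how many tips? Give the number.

The MRCA of Quercus and Salmo is the node subtending ((((((Corylus,Gorilla),(Gulo,Schizosaccharomyces)),Castanea),(Nyctereutes,Oryzias)),(Salmo,Sinapis)),((Tsuga,(Macaca,(Yersinia,Columba))),((Secale,((Larix,Quercus),Mustela)),Cuon))).
That clade contains 18 terminal taxa: Castanea, Columba, Corylus, Cuon, Gorilla, Gulo, Larix, Macaca, Mustela, Nyctereutes, Oryzias, Quercus, Salmo, Schizosaccharomyces, Secale, Sinapis, Tsuga, Yersinia.

18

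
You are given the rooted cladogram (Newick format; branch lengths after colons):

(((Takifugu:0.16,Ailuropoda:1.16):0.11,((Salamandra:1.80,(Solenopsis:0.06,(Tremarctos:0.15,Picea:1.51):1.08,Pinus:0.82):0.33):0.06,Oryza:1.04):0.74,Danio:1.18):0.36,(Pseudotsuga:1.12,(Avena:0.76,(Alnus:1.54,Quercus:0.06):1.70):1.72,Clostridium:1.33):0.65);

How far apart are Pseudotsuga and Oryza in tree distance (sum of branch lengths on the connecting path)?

The path runs Pseudotsuga → … → MRCA → … → Oryza; the MRCA is the root of the tree.
Branch lengths along that path: 1.12 + 0.65 + 0.36 + 0.74 + 1.04 = 3.91.

3.91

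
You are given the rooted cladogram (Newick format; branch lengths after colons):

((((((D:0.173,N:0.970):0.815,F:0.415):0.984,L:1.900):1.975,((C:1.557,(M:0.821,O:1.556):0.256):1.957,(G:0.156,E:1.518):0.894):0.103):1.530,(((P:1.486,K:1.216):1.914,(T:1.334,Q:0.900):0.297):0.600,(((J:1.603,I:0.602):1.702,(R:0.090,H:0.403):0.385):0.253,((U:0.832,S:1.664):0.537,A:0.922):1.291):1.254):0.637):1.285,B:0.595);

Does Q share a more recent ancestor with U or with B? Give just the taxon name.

U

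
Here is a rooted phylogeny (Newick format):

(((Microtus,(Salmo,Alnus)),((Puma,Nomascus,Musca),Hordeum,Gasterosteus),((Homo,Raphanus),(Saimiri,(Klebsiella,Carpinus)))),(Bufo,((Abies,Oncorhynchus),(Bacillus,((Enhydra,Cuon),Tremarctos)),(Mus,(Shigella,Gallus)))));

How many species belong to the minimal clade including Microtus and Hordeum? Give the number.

The MRCA of Microtus and Hordeum is the node subtending ((Microtus,(Salmo,Alnus)),((Puma,Nomascus,Musca),Hordeum,Gasterosteus),((Homo,Raphanus),(Saimiri,(Klebsiella,Carpinus)))).
That clade contains 13 terminal taxa: Alnus, Carpinus, Gasterosteus, Homo, Hordeum, Klebsiella, Microtus, Musca, Nomascus, Puma, Raphanus, Saimiri, Salmo.

13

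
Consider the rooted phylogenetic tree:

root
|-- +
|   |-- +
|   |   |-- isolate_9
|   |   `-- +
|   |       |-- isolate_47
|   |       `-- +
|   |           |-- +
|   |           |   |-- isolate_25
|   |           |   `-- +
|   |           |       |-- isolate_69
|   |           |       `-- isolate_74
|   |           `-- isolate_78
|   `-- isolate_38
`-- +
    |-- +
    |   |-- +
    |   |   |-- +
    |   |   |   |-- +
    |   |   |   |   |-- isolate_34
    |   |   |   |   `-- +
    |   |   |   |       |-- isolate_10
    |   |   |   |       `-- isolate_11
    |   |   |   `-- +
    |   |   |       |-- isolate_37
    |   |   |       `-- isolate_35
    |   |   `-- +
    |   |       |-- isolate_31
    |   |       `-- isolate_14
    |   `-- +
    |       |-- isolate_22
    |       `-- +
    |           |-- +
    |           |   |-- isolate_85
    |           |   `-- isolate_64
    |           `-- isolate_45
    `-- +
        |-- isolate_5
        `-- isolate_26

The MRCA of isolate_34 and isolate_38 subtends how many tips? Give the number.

20

The MRCA of isolate_34 and isolate_38 is the root, so the clade is the entire tree.
That clade contains 20 terminal taxa: isolate_10, isolate_11, isolate_14, isolate_22, isolate_25, isolate_26, isolate_31, isolate_34, isolate_35, isolate_37, isolate_38, isolate_45, isolate_47, isolate_5, isolate_64, isolate_69, isolate_74, isolate_78, isolate_85, isolate_9.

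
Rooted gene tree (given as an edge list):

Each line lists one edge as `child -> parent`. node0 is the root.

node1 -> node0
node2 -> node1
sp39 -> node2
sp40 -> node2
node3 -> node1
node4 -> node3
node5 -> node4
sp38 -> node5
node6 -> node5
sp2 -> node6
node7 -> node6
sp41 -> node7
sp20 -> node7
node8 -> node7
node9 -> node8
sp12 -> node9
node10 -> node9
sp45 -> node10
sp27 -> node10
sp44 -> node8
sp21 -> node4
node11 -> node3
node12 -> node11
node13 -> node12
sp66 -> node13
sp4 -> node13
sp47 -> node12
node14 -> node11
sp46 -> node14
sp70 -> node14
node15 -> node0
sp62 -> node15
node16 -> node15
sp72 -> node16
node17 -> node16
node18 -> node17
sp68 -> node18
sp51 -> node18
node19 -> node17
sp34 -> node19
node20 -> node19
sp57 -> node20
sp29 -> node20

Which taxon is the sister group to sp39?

sp39 attaches to the tree at the node subtending (sp39,sp40).
The other lineage descending from that same node — the sister group — is the single tip sp40.

sp40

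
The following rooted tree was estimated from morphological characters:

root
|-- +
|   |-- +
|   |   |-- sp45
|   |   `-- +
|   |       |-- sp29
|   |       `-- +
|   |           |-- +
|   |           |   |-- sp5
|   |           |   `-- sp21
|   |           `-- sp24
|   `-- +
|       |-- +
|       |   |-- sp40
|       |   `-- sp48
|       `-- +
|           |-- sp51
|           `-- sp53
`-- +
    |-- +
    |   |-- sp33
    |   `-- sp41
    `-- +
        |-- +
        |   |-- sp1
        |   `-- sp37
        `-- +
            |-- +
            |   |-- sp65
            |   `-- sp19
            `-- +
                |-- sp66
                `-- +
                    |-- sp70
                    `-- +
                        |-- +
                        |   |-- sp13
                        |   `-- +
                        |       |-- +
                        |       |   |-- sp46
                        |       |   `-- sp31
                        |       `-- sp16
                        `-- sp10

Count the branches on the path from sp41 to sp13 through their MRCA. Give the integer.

9

The MRCA of sp41 and sp13 is the node subtending ((sp33,sp41),((sp1,sp37),((sp65,sp19),(sp66,(sp70,((sp13,((sp46,sp31),sp16)),sp10)))))).
From sp41 up to that node: 2 branches. From sp13 up to the same node: 7 branches. Total: 2 + 7 = 9.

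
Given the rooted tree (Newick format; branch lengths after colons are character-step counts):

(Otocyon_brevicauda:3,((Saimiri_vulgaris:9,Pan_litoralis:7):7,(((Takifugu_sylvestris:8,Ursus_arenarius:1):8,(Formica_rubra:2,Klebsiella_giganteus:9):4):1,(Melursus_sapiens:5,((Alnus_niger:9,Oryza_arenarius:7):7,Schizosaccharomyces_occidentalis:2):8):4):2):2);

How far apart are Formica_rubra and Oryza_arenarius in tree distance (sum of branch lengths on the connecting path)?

33

The path runs Formica_rubra → … → MRCA → … → Oryza_arenarius; the MRCA is the node subtending (((Takifugu_sylvestris,Ursus_arenarius),(Formica_rubra,Klebsiella_giganteus)),(Melursus_sapiens,((Alnus_niger,Oryza_arenarius),Schizosaccharomyces_occidentalis))).
Branch lengths along that path: 2 + 4 + 1 + 4 + 8 + 7 + 7 = 33.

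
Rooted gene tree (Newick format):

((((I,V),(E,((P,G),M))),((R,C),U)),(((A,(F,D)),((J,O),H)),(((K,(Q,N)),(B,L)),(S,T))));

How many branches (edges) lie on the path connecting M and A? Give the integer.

9

The MRCA of M and A is the root of the tree.
From M up to that node: 5 branches. From A up to the same node: 4 branches. Total: 5 + 4 = 9.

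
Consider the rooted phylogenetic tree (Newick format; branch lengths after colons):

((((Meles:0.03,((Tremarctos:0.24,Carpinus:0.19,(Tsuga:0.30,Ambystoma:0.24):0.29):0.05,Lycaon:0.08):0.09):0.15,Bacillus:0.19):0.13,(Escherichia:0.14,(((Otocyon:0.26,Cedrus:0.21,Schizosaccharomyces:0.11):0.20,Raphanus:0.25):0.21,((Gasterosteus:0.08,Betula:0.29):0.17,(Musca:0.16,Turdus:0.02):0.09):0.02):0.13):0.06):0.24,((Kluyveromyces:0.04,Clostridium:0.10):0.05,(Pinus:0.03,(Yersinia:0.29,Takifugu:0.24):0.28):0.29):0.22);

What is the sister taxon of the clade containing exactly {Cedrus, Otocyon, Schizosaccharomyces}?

Raphanus

The clade containing exactly {Cedrus, Otocyon, Schizosaccharomyces} attaches to the tree at the node subtending ((Otocyon,Cedrus,Schizosaccharomyces),Raphanus).
The other lineage descending from that same node — the sister group — is the single tip Raphanus.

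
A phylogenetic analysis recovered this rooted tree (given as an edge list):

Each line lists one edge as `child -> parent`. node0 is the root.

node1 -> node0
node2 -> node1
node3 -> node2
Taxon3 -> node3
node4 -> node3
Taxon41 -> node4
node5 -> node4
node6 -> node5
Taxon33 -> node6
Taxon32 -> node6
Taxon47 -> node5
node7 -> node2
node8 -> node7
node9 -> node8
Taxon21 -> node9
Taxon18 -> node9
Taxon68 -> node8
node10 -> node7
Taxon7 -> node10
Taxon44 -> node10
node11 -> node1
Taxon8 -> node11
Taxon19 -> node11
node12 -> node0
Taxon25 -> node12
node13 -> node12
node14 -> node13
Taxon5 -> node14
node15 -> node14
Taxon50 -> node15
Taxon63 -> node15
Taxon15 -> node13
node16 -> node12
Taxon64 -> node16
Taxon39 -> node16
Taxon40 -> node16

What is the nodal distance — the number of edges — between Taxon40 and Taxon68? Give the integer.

The MRCA of Taxon40 and Taxon68 is the root of the tree.
From Taxon40 up to that node: 3 branches. From Taxon68 up to the same node: 5 branches. Total: 3 + 5 = 8.

8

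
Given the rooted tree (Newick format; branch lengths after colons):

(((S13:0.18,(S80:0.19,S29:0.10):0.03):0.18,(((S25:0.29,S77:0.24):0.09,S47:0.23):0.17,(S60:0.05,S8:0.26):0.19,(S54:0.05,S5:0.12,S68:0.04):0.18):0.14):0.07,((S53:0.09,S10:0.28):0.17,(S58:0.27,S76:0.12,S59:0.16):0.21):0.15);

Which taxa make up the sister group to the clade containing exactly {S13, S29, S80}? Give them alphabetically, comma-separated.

S25, S47, S5, S54, S60, S68, S77, S8

The clade containing exactly {S13, S29, S80} attaches to the tree at the node subtending ((S13,(S80,S29)),(((S25,S77),S47),(S60,S8),(S54,S5,S68))).
The other lineage descending from that same node — the sister group — is (((S25,S77),S47),(S60,S8),(S54,S5,S68)); its 8 tips in alphabetical order are the answer.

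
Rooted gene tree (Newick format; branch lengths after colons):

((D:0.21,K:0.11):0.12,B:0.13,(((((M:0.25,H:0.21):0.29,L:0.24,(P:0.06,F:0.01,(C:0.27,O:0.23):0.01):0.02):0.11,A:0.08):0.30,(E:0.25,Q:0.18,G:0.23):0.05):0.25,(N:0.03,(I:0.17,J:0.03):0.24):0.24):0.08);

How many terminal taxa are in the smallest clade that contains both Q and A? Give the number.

11

The MRCA of Q and A is the node subtending ((((M,H),L,(P,F,(C,O))),A),(E,Q,G)).
That clade contains 11 terminal taxa: A, C, E, F, G, H, L, M, O, P, Q.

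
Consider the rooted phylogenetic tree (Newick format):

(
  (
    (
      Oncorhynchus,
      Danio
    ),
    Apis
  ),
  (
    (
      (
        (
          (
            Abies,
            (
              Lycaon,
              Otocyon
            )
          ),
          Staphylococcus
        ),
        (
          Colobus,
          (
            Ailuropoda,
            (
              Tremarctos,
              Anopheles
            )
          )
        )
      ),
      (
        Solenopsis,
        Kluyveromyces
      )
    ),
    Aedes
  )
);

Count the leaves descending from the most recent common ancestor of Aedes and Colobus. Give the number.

11

The MRCA of Aedes and Colobus is the node subtending (((((Abies,(Lycaon,Otocyon)),Staphylococcus),(Colobus,(Ailuropoda,(Tremarctos,Anopheles)))),(Solenopsis,Kluyveromyces)),Aedes).
That clade contains 11 terminal taxa: Abies, Aedes, Ailuropoda, Anopheles, Colobus, Kluyveromyces, Lycaon, Otocyon, Solenopsis, Staphylococcus, Tremarctos.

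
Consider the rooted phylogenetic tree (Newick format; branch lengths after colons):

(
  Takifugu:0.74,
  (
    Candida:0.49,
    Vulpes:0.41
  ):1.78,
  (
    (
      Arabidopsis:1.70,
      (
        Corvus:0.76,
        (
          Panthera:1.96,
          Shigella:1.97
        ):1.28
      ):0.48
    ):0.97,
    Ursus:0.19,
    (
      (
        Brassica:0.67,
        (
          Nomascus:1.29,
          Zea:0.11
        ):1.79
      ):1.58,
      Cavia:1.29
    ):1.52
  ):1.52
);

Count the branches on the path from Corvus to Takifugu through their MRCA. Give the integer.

The MRCA of Corvus and Takifugu is the root of the tree.
From Corvus up to that node: 4 branches. From Takifugu up to the same node: 1 branch. Total: 4 + 1 = 5.

5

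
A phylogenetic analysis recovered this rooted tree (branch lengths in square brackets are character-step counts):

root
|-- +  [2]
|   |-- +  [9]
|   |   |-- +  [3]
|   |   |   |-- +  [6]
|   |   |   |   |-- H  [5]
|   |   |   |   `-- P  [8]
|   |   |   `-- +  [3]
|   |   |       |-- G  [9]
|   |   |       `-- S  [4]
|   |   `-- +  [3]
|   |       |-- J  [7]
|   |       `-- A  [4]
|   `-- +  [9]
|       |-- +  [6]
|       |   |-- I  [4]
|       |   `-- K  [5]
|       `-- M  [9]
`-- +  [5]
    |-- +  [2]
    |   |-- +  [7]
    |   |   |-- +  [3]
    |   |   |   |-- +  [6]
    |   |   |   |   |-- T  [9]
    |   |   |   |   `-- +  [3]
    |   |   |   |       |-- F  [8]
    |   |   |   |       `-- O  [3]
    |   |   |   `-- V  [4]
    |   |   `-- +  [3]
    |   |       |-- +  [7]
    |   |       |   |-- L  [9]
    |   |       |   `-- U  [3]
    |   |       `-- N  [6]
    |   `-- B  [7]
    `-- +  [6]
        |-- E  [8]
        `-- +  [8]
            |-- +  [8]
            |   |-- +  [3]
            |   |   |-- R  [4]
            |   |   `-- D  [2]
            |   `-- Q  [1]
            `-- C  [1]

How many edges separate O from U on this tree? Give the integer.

7

The MRCA of O and U is the node subtending (((T,(F,O)),V),((L,U),N)).
From O up to that node: 4 branches. From U up to the same node: 3 branches. Total: 4 + 3 = 7.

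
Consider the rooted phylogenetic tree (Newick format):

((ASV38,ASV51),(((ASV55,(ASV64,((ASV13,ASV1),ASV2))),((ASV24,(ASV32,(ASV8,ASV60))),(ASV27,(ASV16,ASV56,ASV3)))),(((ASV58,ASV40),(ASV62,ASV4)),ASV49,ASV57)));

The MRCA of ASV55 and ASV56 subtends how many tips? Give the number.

The MRCA of ASV55 and ASV56 is the node subtending ((ASV55,(ASV64,((ASV13,ASV1),ASV2))),((ASV24,(ASV32,(ASV8,ASV60))),(ASV27,(ASV16,ASV56,ASV3)))).
That clade contains 13 terminal taxa: ASV1, ASV13, ASV16, ASV2, ASV24, ASV27, ASV3, ASV32, ASV55, ASV56, ASV60, ASV64, ASV8.

13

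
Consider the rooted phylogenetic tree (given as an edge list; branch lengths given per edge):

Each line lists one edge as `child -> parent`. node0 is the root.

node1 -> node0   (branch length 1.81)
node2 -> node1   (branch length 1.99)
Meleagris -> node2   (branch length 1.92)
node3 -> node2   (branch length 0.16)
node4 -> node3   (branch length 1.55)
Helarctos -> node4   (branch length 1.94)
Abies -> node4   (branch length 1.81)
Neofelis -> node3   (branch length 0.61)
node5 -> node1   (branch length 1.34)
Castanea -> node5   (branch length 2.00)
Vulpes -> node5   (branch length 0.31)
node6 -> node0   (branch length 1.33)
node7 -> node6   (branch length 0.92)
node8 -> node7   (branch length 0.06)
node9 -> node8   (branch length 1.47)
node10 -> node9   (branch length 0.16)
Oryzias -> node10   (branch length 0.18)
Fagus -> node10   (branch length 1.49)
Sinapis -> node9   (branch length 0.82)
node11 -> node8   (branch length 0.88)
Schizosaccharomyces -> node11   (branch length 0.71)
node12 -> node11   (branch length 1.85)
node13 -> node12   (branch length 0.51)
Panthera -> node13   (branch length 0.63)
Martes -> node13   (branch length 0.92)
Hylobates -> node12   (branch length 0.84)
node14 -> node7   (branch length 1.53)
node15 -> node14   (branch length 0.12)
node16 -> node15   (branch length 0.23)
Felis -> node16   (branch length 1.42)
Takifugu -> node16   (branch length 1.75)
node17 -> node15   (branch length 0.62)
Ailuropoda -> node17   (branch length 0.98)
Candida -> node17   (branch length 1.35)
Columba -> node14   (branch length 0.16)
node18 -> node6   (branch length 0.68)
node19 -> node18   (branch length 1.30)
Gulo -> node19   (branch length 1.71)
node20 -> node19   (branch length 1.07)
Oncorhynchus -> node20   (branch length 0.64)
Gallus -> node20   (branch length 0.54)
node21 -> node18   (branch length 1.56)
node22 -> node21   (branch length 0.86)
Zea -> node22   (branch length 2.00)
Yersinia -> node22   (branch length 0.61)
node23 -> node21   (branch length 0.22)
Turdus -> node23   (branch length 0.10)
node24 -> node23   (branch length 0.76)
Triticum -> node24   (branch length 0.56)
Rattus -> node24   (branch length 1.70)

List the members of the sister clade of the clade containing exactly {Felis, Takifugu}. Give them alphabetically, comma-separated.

Ailuropoda, Candida

The clade containing exactly {Felis, Takifugu} attaches to the tree at the node subtending ((Felis,Takifugu),(Ailuropoda,Candida)).
The other lineage descending from that same node — the sister group — is (Ailuropoda,Candida); its 2 tips in alphabetical order are the answer.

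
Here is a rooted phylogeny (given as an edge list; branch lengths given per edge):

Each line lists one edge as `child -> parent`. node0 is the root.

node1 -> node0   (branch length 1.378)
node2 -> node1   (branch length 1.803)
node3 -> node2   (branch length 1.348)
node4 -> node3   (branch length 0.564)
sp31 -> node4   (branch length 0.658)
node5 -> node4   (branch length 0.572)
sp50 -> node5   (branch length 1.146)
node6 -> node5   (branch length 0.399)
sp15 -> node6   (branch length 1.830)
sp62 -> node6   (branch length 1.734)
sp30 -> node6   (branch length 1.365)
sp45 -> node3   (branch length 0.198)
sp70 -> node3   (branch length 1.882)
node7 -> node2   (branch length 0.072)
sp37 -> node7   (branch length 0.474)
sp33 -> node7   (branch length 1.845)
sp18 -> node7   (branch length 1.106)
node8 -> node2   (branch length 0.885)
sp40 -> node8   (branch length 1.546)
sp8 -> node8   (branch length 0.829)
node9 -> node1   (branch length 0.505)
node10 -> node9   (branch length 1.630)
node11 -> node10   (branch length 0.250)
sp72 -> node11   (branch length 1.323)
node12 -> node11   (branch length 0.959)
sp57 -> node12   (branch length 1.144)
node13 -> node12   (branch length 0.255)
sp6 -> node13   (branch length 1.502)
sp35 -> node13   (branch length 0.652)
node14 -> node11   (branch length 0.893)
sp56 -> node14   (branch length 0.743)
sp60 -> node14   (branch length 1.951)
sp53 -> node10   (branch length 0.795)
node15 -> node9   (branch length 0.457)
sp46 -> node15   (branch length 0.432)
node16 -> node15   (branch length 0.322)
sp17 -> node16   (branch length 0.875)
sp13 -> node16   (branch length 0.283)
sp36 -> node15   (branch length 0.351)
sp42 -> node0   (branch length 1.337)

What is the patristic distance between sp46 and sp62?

7.814

The path runs sp46 → … → MRCA → … → sp62; the MRCA is the node subtending ((((sp31,(sp50,(sp15,sp62,sp30))),sp45,sp70),(sp37,sp33,sp18),(sp40,sp8)),(((sp72,(sp57,(sp6,sp35)),(sp56,sp60)),sp53),(sp46,(sp17,sp13),sp36))).
Branch lengths along that path: 0.432 + 0.457 + 0.505 + 1.803 + 1.348 + 0.564 + 0.572 + 0.399 + 1.734 = 7.814.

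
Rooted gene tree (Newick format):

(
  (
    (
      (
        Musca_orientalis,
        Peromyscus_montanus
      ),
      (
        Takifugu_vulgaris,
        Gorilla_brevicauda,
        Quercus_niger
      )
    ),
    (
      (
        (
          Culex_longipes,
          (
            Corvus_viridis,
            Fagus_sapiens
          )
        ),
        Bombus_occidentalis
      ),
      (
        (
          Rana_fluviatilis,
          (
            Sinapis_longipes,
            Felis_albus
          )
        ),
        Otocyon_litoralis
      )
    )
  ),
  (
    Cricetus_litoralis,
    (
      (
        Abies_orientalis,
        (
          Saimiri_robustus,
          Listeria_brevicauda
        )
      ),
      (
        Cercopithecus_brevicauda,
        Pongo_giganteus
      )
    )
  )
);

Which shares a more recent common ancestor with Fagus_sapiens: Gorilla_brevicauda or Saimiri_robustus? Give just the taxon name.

The MRCA of Fagus_sapiens and Gorilla_brevicauda subtends (((Musca_orientalis,Peromyscus_montanus),(Takifugu_vulgaris,Gorilla_brevicauda,Quercus_niger)),(((Culex_longipes,(Corvus_viridis,Fagus_sapiens)),Bombus_occidentalis),((Rana_fluviatilis,(Sinapis_longipes,Felis_albus)),Otocyon_litoralis))) (13 taxa).
The MRCA of Fagus_sapiens and Saimiri_robustus is the root, subtending the entire tree (19 taxa).
The first is nested inside the second, so Fagus_sapiens shares a more recent common ancestor with Gorilla_brevicauda.

Gorilla_brevicauda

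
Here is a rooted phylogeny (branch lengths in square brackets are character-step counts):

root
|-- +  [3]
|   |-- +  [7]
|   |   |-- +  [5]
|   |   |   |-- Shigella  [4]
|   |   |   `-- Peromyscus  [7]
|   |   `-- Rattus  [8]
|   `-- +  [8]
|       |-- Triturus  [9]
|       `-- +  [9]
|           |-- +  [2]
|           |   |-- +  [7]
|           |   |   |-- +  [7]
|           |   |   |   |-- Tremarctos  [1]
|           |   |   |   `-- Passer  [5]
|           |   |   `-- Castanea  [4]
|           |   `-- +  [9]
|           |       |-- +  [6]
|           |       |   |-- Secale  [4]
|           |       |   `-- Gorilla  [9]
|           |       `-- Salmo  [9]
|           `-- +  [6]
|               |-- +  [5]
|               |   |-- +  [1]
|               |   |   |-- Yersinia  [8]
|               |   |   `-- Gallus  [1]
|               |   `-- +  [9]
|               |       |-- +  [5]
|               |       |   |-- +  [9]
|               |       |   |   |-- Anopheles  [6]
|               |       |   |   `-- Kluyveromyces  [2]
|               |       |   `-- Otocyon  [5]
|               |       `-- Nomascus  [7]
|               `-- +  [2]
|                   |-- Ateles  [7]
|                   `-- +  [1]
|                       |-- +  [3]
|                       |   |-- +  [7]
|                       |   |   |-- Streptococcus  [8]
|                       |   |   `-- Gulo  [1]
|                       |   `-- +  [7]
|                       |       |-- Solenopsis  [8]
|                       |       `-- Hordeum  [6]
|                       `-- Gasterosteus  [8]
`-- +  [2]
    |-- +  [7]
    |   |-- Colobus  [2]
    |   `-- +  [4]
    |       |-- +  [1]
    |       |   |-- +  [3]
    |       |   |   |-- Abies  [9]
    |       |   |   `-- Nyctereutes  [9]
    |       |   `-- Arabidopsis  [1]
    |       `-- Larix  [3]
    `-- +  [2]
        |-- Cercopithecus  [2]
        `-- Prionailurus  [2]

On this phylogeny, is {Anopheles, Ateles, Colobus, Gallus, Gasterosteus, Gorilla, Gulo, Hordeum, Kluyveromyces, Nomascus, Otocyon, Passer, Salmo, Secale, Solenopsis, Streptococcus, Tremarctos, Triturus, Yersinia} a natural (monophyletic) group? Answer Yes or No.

No

The MRCA of the listed taxa is the root, so the smallest clade containing them is the whole tree.
That clade also contains Abies, Arabidopsis, Castanea, Cercopithecus, Larix, Nyctereutes, Peromyscus, Prionailurus, Rattus, Shigella, which are not in the proposed group, so the group is not monophyletic.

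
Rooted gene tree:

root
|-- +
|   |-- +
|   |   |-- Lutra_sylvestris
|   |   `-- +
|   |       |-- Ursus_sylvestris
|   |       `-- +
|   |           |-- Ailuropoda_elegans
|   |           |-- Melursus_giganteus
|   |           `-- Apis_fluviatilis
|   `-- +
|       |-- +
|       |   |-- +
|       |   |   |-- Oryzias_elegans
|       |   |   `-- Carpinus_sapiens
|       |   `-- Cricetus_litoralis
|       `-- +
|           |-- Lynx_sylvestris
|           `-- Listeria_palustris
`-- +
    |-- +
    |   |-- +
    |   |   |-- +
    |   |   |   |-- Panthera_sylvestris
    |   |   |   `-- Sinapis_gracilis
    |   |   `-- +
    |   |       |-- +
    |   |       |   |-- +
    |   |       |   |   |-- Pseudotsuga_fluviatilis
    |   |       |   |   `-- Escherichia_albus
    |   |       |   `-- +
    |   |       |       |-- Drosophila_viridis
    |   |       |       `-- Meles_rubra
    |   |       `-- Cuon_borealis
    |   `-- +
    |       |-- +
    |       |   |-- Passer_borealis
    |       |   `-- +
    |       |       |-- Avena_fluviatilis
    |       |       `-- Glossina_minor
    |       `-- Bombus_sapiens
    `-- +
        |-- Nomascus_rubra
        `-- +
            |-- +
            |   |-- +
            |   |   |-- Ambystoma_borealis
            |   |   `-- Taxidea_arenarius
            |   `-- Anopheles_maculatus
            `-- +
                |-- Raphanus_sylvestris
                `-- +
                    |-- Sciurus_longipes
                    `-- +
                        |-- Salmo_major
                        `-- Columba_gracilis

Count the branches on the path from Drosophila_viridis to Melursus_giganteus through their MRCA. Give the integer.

12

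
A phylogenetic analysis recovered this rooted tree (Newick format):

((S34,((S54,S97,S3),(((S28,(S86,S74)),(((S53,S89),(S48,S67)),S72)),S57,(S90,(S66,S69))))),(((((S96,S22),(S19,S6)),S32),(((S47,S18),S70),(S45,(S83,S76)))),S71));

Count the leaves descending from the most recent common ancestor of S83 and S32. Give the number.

11

The MRCA of S83 and S32 is the node subtending ((((S96,S22),(S19,S6)),S32),(((S47,S18),S70),(S45,(S83,S76)))).
That clade contains 11 terminal taxa: S18, S19, S22, S32, S45, S47, S6, S70, S76, S83, S96.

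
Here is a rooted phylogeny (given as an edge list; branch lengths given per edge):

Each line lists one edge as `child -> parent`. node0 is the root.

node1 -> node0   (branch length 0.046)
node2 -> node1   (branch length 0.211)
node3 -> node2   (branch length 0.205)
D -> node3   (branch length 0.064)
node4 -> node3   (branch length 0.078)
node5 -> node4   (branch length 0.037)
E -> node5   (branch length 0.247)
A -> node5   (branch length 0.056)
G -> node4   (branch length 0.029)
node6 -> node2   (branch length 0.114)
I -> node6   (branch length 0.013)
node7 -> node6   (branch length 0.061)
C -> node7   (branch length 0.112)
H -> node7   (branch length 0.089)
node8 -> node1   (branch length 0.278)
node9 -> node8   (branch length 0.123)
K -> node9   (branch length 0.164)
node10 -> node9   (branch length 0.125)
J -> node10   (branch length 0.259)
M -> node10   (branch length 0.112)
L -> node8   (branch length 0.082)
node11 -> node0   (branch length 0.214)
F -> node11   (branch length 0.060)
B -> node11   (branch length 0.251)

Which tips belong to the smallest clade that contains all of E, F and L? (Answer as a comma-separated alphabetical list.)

A, B, C, D, E, F, G, H, I, J, K, L, M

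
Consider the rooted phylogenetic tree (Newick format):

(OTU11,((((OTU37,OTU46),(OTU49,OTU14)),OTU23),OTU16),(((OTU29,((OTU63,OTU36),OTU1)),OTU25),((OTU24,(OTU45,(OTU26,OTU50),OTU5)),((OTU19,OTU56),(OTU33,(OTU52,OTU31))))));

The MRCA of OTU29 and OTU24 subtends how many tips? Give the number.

15

The MRCA of OTU29 and OTU24 is the node subtending (((OTU29,((OTU63,OTU36),OTU1)),OTU25),((OTU24,(OTU45,(OTU26,OTU50),OTU5)),((OTU19,OTU56),(OTU33,(OTU52,OTU31))))).
That clade contains 15 terminal taxa: OTU1, OTU19, OTU24, OTU25, OTU26, OTU29, OTU31, OTU33, OTU36, OTU45, OTU5, OTU50, OTU52, OTU56, OTU63.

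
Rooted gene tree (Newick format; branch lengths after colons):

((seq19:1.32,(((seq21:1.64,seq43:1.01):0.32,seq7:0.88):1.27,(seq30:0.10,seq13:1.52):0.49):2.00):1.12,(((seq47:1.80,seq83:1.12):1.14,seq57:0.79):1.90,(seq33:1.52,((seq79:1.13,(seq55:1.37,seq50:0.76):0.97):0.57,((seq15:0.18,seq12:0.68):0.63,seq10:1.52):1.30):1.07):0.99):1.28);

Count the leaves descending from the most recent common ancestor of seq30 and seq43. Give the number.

The MRCA of seq30 and seq43 is the node subtending (((seq21,seq43),seq7),(seq30,seq13)).
That clade contains 5 terminal taxa: seq13, seq21, seq30, seq43, seq7.

5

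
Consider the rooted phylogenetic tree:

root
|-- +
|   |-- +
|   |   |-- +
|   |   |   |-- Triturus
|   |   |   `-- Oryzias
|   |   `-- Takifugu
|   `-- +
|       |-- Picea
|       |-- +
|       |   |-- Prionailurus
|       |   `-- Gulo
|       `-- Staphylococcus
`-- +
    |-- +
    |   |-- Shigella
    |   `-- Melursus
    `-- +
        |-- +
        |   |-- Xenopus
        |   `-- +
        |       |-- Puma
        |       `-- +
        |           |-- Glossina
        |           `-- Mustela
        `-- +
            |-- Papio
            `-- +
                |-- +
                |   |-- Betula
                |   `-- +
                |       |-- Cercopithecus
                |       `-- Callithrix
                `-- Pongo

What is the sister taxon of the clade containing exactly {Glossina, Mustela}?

The clade containing exactly {Glossina, Mustela} attaches to the tree at the node subtending (Puma,(Glossina,Mustela)).
The other lineage descending from that same node — the sister group — is the single tip Puma.

Puma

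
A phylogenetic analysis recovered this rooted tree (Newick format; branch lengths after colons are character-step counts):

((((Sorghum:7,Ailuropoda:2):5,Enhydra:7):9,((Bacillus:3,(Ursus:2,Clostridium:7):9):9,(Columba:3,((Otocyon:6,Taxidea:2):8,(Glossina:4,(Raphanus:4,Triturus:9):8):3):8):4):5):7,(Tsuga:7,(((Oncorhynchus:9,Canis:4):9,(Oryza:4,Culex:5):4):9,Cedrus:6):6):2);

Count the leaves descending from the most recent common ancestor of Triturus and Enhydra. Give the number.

The MRCA of Triturus and Enhydra is the node subtending (((Sorghum,Ailuropoda),Enhydra),((Bacillus,(Ursus,Clostridium)),(Columba,((Otocyon,Taxidea),(Glossina,(Raphanus,Triturus)))))).
That clade contains 12 terminal taxa: Ailuropoda, Bacillus, Clostridium, Columba, Enhydra, Glossina, Otocyon, Raphanus, Sorghum, Taxidea, Triturus, Ursus.

12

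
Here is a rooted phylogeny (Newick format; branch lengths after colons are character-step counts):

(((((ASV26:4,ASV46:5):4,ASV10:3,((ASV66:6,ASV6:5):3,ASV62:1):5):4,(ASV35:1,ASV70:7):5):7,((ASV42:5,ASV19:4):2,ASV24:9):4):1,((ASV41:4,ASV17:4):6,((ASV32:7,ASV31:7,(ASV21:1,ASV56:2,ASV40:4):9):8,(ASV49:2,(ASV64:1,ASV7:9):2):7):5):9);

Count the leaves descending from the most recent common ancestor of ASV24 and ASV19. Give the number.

3

The MRCA of ASV24 and ASV19 is the node subtending ((ASV42,ASV19),ASV24).
That clade contains 3 terminal taxa: ASV19, ASV24, ASV42.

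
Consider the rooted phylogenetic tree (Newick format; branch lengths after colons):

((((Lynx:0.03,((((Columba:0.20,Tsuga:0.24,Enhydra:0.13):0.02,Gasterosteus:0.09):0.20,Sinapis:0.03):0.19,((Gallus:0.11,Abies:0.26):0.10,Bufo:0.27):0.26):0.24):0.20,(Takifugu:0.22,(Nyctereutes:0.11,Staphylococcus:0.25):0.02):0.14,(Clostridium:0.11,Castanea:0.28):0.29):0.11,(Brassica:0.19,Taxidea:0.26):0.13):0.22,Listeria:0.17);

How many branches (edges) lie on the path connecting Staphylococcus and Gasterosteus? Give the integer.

8

The MRCA of Staphylococcus and Gasterosteus is the node subtending ((Lynx,((((Columba,Tsuga,Enhydra),Gasterosteus),Sinapis),((Gallus,Abies),Bufo))),(Takifugu,(Nyctereutes,Staphylococcus)),(Clostridium,Castanea)).
From Staphylococcus up to that node: 3 branches. From Gasterosteus up to the same node: 5 branches. Total: 3 + 5 = 8.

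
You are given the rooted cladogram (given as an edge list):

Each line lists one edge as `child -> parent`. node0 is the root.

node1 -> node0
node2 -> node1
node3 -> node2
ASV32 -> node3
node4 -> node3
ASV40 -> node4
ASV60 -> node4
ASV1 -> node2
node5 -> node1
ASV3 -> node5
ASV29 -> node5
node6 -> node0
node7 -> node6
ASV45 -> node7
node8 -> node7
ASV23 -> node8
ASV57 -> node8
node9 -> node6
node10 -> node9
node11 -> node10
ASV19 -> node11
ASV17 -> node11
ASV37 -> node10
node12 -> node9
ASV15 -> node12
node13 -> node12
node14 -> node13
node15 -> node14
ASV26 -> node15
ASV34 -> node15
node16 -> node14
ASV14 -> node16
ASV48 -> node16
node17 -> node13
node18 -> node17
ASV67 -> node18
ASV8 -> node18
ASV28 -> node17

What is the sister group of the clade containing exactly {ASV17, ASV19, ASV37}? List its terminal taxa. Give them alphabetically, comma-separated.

The clade containing exactly {ASV17, ASV19, ASV37} attaches to the tree at the node subtending (((ASV19,ASV17),ASV37),(ASV15,(((ASV26,ASV34),(ASV14,ASV48)),((ASV67,ASV8),ASV28)))).
The other lineage descending from that same node — the sister group — is (ASV15,(((ASV26,ASV34),(ASV14,ASV48)),((ASV67,ASV8),ASV28))); its 8 tips in alphabetical order are the answer.

ASV14, ASV15, ASV26, ASV28, ASV34, ASV48, ASV67, ASV8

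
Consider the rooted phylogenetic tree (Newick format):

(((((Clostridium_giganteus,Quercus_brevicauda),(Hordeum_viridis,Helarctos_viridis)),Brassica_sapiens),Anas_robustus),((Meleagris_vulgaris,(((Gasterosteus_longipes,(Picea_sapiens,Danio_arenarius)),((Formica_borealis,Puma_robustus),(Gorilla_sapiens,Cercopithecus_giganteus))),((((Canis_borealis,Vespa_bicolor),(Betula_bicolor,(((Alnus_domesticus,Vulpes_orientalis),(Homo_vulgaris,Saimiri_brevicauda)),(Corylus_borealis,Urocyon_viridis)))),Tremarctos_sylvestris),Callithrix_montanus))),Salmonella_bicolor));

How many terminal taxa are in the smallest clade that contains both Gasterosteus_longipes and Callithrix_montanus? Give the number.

The MRCA of Gasterosteus_longipes and Callithrix_montanus is the node subtending (((Gasterosteus_longipes,(Picea_sapiens,Danio_arenarius)),((Formica_borealis,Puma_robustus),(Gorilla_sapiens,Cercopithecus_giganteus))),((((Canis_borealis,Vespa_bicolor),(Betula_bicolor,(((Alnus_domesticus,Vulpes_orientalis),(Homo_vulgaris,Saimiri_brevicauda)),(Corylus_borealis,Urocyon_viridis)))),Tremarctos_sylvestris),Callithrix_montanus)).
That clade contains 18 terminal taxa: Alnus_domesticus, Betula_bicolor, Callithrix_montanus, Canis_borealis, Cercopithecus_giganteus, Corylus_borealis, Danio_arenarius, Formica_borealis, Gasterosteus_longipes, Gorilla_sapiens, Homo_vulgaris, Picea_sapiens, Puma_robustus, Saimiri_brevicauda, Tremarctos_sylvestris, Urocyon_viridis, Vespa_bicolor, Vulpes_orientalis.

18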